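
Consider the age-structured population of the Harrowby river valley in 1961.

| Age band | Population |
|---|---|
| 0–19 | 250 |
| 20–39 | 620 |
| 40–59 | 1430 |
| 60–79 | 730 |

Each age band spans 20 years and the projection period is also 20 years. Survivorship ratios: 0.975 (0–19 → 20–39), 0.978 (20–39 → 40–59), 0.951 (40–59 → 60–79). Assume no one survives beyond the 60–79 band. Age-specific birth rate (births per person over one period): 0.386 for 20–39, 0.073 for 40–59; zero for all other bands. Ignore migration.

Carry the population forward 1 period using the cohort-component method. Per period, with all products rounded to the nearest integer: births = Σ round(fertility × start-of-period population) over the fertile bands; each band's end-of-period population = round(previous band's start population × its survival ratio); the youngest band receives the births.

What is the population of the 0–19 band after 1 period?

343

— Period 1 —
Births: 620 × 0.386 = 239 ; 1430 × 0.073 = 104 — total 343
20–39: 250 × 0.975 = 244
40–59: 620 × 0.978 = 606
60–79: 1430 × 0.951 = 1360
End of period: [343, 244, 606, 1360]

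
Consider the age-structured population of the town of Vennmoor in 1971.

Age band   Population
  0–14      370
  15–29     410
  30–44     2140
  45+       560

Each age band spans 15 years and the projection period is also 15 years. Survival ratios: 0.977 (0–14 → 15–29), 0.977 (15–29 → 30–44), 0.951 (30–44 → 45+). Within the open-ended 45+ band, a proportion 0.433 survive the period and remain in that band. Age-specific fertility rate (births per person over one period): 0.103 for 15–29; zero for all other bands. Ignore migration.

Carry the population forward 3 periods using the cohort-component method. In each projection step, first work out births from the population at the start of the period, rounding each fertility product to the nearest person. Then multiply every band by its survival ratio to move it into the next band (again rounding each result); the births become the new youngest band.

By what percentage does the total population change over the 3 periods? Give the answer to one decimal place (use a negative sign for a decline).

-71.0

Call the groups 1 to 4, youngest first.
[period 1]
Births: 410 * 0.103 = 42
Group 2: 370 * 0.977 = 361
Group 3: 410 * 0.977 = 401
Group 4: 2140 * 0.951 + 560 * 0.433 = 2035 + 242 = 2277
→ [42, 361, 401, 2277]
[period 2]
Births: 361 * 0.103 = 37
Group 2: 42 * 0.977 = 41
Group 3: 361 * 0.977 = 353
Group 4: 401 * 0.951 + 2277 * 0.433 = 381 + 986 = 1367
→ [37, 41, 353, 1367]
[period 3]
Births: 41 * 0.103 = 4
Group 2: 37 * 0.977 = 36
Group 3: 41 * 0.977 = 40
Group 4: 353 * 0.951 + 1367 * 0.433 = 336 + 592 = 928
→ [4, 36, 40, 928]
Total: 3480 → 1008; change = -2472; percentage change = -71.0%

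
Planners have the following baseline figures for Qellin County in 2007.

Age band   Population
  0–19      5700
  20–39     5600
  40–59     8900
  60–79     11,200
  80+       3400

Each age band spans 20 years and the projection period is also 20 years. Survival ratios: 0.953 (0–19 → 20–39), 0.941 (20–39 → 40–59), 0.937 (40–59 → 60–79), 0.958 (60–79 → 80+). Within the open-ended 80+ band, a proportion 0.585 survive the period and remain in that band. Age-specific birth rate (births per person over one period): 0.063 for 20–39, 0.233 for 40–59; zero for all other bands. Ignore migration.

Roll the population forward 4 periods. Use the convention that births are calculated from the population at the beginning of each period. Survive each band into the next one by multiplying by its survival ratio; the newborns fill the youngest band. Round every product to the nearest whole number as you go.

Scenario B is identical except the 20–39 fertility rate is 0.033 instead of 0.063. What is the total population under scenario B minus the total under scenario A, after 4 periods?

-444

Call the groups 1 to 5, youngest first.
Period 1.
Births: 5600 × 0.063 = 353, 8900 × 0.233 = 2074 → 2427
Group 2: 5700 × 0.953 = 5432
Group 3: 5600 × 0.941 = 5270
Group 4: 8900 × 0.937 = 8339
Group 5: 11200 × 0.958 + 3400 × 0.585 = 10730 + 1989 = 12719
Population now: 0–19=2427, 20–39=5432, 40–59=5270, 60–79=8339, 80+=12719
Period 2.
Births: 5432 × 0.063 = 342, 5270 × 0.233 = 1228 → 1570
Group 2: 2427 × 0.953 = 2313
Group 3: 5432 × 0.941 = 5112
Group 4: 5270 × 0.937 = 4938
Group 5: 8339 × 0.958 + 12719 × 0.585 = 7989 + 7441 = 15430
Population now: 0–19=1570, 20–39=2313, 40–59=5112, 60–79=4938, 80+=15430
Period 3.
Births: 2313 × 0.063 = 146, 5112 × 0.233 = 1191 → 1337
Group 2: 1570 × 0.953 = 1496
Group 3: 2313 × 0.941 = 2177
Group 4: 5112 × 0.937 = 4790
Group 5: 4938 × 0.958 + 15430 × 0.585 = 4731 + 9027 = 13758
Population now: 0–19=1337, 20–39=1496, 40–59=2177, 60–79=4790, 80+=13758
Period 4.
Births: 1496 × 0.063 = 94, 2177 × 0.233 = 507 → 601
Group 2: 1337 × 0.953 = 1274
Group 3: 1496 × 0.941 = 1408
Group 4: 2177 × 0.937 = 2040
Group 5: 4790 × 0.958 + 13758 × 0.585 = 4589 + 8048 = 12637
Population now: 0–19=601, 20–39=1274, 40–59=1408, 60–79=2040, 80+=12637
Scenario A total after 4 periods: 17960
Scenario B projection —
Period 1.
Births: 5600 × 0.033 = 185, 8900 × 0.233 = 2074 → 2259
Group 2: 5700 × 0.953 = 5432
Group 3: 5600 × 0.941 = 5270
Group 4: 8900 × 0.937 = 8339
Group 5: 11200 × 0.958 + 3400 × 0.585 = 10730 + 1989 = 12719
Population now: 0–19=2259, 20–39=5432, 40–59=5270, 60–79=8339, 80+=12719
Period 2.
Births: 5432 × 0.033 = 179, 5270 × 0.233 = 1228 → 1407
Group 2: 2259 × 0.953 = 2153
Group 3: 5432 × 0.941 = 5112
Group 4: 5270 × 0.937 = 4938
Group 5: 8339 × 0.958 + 12719 × 0.585 = 7989 + 7441 = 15430
Population now: 0–19=1407, 20–39=2153, 40–59=5112, 60–79=4938, 80+=15430
Period 3.
Births: 2153 × 0.033 = 71, 5112 × 0.233 = 1191 → 1262
Group 2: 1407 × 0.953 = 1341
Group 3: 2153 × 0.941 = 2026
Group 4: 5112 × 0.937 = 4790
Group 5: 4938 × 0.958 + 15430 × 0.585 = 4731 + 9027 = 13758
Population now: 0–19=1262, 20–39=1341, 40–59=2026, 60–79=4790, 80+=13758
Period 4.
Births: 1341 × 0.033 = 44, 2026 × 0.233 = 472 → 516
Group 2: 1262 × 0.953 = 1203
Group 3: 1341 × 0.941 = 1262
Group 4: 2026 × 0.937 = 1898
Group 5: 4790 × 0.958 + 13758 × 0.585 = 4589 + 8048 = 12637
Population now: 0–19=516, 20–39=1203, 40–59=1262, 60–79=1898, 80+=12637
Scenario B total after 4 periods: 17516
Difference B − A = 17516 − 17960 = -444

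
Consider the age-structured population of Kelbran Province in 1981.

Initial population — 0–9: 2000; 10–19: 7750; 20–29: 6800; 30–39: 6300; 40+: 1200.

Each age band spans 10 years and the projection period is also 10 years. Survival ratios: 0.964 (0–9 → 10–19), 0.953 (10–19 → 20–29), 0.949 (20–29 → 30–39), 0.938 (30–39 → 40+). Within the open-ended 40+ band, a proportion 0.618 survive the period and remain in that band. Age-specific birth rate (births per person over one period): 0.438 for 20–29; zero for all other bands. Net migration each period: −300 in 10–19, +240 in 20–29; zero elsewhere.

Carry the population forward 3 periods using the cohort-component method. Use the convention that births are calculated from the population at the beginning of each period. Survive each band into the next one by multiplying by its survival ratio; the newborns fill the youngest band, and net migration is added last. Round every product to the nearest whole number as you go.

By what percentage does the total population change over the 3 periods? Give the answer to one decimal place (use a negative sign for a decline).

Period 1:
Births: 6800 × 0.438 = 2978
10–19: 2000 × 0.964 = 1928
20–29: 7750 × 0.953 = 7386
30–39: 6800 × 0.949 = 6453
40+: 6300 × 0.938 + 1200 × 0.618 = 5909 + 742 = 6651
Net migration: 10–19 − 300 → 1628; 20–29 + 240 → 7626
End of period: [2978, 1628, 7626, 6453, 6651]
Period 2:
Births: 7626 × 0.438 = 3340
10–19: 2978 × 0.964 = 2871
20–29: 1628 × 0.953 = 1551
30–39: 7626 × 0.949 = 7237
40+: 6453 × 0.938 + 6651 × 0.618 = 6053 + 4110 = 10163
Net migration: 10–19 − 300 → 2571; 20–29 + 240 → 1791
End of period: [3340, 2571, 1791, 7237, 10163]
Period 3:
Births: 1791 × 0.438 = 784
10–19: 3340 × 0.964 = 3220
20–29: 2571 × 0.953 = 2450
30–39: 1791 × 0.949 = 1700
40+: 7237 × 0.938 + 10163 × 0.618 = 6788 + 6281 = 13069
Net migration: 10–19 − 300 → 2920; 20–29 + 240 → 2690
End of period: [784, 2920, 2690, 1700, 13069]
Total: 24050 → 21163; change = -2887; percentage change = -12.0%

-12.0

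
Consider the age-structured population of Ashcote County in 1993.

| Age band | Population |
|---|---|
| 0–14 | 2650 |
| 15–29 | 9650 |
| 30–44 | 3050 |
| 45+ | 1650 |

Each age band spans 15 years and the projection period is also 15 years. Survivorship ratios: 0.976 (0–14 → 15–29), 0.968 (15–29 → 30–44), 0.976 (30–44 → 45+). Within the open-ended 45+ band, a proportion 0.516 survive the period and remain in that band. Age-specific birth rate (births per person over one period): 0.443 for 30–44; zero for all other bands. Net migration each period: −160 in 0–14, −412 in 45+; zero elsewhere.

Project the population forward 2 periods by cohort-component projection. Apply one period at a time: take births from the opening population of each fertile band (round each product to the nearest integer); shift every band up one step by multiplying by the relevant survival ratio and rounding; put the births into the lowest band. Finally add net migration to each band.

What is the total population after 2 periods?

[period 1]
Births: 3050 × 0.443 = 1351
15–29: 2650 × 0.976 = 2586
30–44: 9650 × 0.968 = 9341
45+: 3050 × 0.976 + 1650 × 0.516 = 2977 + 851 = 3828
Net migration: 0–14 − 160 → 1191; 45+ − 412 → 3416
Giving 1191 / 2586 / 9341 / 3416.
[period 2]
Births: 9341 × 0.443 = 4138
15–29: 1191 × 0.976 = 1162
30–44: 2586 × 0.968 = 2503
45+: 9341 × 0.976 + 3416 × 0.516 = 9117 + 1763 = 10880
Net migration: 0–14 − 160 → 3978; 45+ − 412 → 10468
Giving 3978 / 1162 / 2503 / 10468.
Total after period 2: 3978 + 1162 + 2503 + 10468 = 18111

18111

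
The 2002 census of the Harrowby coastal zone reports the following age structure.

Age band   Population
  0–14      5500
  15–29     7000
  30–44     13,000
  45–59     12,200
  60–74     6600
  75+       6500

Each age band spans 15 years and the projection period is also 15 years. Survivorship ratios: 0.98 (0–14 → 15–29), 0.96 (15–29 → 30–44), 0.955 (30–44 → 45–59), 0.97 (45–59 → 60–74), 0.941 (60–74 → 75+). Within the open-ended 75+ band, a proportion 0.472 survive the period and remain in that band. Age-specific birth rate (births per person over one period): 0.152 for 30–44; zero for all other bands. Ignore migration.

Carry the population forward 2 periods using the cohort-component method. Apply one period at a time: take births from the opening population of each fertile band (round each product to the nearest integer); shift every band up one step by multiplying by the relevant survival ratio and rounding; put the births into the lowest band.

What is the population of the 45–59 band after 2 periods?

Period 1.
Births: 13000 × 0.152 = 1976
15–29: 5500 × 0.98 = 5390
30–44: 7000 × 0.96 = 6720
45–59: 13000 × 0.955 = 12415
60–74: 12200 × 0.97 = 11834
75+: 6600 × 0.941 + 6500 × 0.472 = 6211 + 3068 = 9279
Population now: 0–14=1976, 15–29=5390, 30–44=6720, 45–59=12415, 60–74=11834, 75+=9279
Period 2.
Births: 6720 × 0.152 = 1021
15–29: 1976 × 0.98 = 1936
30–44: 5390 × 0.96 = 5174
45–59: 6720 × 0.955 = 6418
60–74: 12415 × 0.97 = 12043
75+: 11834 × 0.941 + 9279 × 0.472 = 11136 + 4380 = 15516
Population now: 0–14=1021, 15–29=1936, 30–44=5174, 45–59=6418, 60–74=12043, 75+=15516

6418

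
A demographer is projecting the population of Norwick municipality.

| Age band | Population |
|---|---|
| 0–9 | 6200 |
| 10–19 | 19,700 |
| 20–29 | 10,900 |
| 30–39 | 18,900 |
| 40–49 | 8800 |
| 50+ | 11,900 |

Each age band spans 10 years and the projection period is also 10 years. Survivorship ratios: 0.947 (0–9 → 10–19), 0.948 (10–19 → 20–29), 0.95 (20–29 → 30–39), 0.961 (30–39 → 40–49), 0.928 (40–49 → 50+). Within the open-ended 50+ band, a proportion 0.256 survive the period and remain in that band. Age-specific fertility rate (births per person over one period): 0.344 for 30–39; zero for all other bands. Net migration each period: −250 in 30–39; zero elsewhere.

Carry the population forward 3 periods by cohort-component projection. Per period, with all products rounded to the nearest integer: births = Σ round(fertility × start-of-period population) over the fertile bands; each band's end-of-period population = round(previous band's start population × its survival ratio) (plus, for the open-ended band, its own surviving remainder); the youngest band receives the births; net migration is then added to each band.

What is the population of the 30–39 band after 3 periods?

(Bands numbered youngest = 1 to oldest = 6.)
Period 1.
Births: 18900 × 0.344 = 6502
Band 2: 6200 × 0.947 = 5871
Band 3: 19700 × 0.948 = 18676
Band 4: 10900 × 0.95 = 10355
Band 5: 18900 × 0.961 = 18163
Band 6: 8800 × 0.928 + 11900 × 0.256 = 8166 + 3046 = 11212
Net migration: Band 4 − 250 → 10105
End of period: [6502, 5871, 18676, 10105, 18163, 11212]
Period 2.
Births: 10105 × 0.344 = 3476
Band 2: 6502 × 0.947 = 6157
Band 3: 5871 × 0.948 = 5566
Band 4: 18676 × 0.95 = 17742
Band 5: 10105 × 0.961 = 9711
Band 6: 18163 × 0.928 + 11212 × 0.256 = 16855 + 2870 = 19725
Net migration: Band 4 − 250 → 17492
End of period: [3476, 6157, 5566, 17492, 9711, 19725]
Period 3.
Births: 17492 × 0.344 = 6017
Band 2: 3476 × 0.947 = 3292
Band 3: 6157 × 0.948 = 5837
Band 4: 5566 × 0.95 = 5288
Band 5: 17492 × 0.961 = 16810
Band 6: 9711 × 0.928 + 19725 × 0.256 = 9012 + 5050 = 14062
Net migration: Band 4 − 250 → 5038
End of period: [6017, 3292, 5837, 5038, 16810, 14062]

5038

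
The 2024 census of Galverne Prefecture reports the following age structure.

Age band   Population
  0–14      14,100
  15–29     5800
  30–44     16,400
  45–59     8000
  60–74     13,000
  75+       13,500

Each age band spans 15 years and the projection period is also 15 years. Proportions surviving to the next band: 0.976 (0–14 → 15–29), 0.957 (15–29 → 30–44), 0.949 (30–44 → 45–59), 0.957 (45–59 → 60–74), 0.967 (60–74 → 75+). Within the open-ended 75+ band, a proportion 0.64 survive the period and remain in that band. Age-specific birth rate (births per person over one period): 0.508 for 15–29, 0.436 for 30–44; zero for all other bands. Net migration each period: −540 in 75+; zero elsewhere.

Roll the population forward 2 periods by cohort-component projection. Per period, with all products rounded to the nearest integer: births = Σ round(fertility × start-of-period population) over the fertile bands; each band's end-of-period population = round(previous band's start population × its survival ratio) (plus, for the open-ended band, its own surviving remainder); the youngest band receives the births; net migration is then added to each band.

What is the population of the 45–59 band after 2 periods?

5268

[period 1]
Births: 5800 × 0.508 = 2946  |  16400 × 0.436 = 7150 → 10096
15–29: 14100 × 0.976 = 13762
30–44: 5800 × 0.957 = 5551
45–59: 16400 × 0.949 = 15564
60–74: 8000 × 0.957 = 7656
75+: 13000 × 0.967 + 13500 × 0.64 = 12571 + 8640 = 21211
Net migration: 75+ − 540 → 20671
Giving 10096 / 13762 / 5551 / 15564 / 7656 / 20671.
[period 2]
Births: 13762 × 0.508 = 6991  |  5551 × 0.436 = 2420 → 9411
15–29: 10096 × 0.976 = 9854
30–44: 13762 × 0.957 = 13170
45–59: 5551 × 0.949 = 5268
60–74: 15564 × 0.957 = 14895
75+: 7656 × 0.967 + 20671 × 0.64 = 7403 + 13229 = 20632
Net migration: 75+ − 540 → 20092
Giving 9411 / 9854 / 13170 / 5268 / 14895 / 20092.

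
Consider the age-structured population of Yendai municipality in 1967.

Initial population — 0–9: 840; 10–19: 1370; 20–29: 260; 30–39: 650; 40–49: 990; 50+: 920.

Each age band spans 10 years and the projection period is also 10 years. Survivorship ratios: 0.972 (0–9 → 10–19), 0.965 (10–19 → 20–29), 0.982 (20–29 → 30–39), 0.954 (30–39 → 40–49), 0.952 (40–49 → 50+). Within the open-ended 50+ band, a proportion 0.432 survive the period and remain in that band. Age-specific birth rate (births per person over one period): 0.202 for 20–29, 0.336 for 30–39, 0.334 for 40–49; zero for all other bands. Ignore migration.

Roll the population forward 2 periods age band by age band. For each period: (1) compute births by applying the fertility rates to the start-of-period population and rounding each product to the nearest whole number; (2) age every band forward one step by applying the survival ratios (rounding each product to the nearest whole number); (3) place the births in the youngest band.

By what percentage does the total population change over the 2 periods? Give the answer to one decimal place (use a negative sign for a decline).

Call the bands 1 to 6, youngest first.
After projecting period 1:
Births: 260 * 0.202 = 53  |  650 * 0.336 = 218  |  990 * 0.334 = 331 ⇒ total 602
Band 2: 840 * 0.972 = 816
Band 3: 1370 * 0.965 = 1322
Band 4: 260 * 0.982 = 255
Band 5: 650 * 0.954 = 620
Band 6: 990 * 0.952 + 920 * 0.432 = 942 + 397 = 1339
End of period: [602, 816, 1322, 255, 620, 1339]
After projecting period 2:
Births: 1322 * 0.202 = 267  |  255 * 0.336 = 86  |  620 * 0.334 = 207 ⇒ total 560
Band 2: 602 * 0.972 = 585
Band 3: 816 * 0.965 = 787
Band 4: 1322 * 0.982 = 1298
Band 5: 255 * 0.954 = 243
Band 6: 620 * 0.952 + 1339 * 0.432 = 590 + 578 = 1168
End of period: [560, 585, 787, 1298, 243, 1168]
Total: 5030 → 4641; change = -389; percentage change = -7.7%

-7.7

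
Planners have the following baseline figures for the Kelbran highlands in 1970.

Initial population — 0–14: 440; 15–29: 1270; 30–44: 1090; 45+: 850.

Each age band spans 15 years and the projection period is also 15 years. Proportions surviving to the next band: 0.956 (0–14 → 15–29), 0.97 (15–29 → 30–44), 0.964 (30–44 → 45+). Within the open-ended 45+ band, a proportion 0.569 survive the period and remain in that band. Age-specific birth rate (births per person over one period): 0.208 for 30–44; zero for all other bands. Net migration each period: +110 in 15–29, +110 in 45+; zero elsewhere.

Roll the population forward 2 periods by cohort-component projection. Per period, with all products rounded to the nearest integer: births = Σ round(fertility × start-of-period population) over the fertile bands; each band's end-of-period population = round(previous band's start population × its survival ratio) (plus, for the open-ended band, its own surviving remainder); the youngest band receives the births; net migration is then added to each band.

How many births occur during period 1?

227

Period 1.
Births: 1090 × 0.208 = 227
15–29: 440 × 0.956 = 421
30–44: 1270 × 0.97 = 1232
45+: 1090 × 0.964 + 850 × 0.569 = 1051 + 484 = 1535
Net migration: 15–29 + 110 → 531; 45+ + 110 → 1645
Giving 227 / 531 / 1232 / 1645.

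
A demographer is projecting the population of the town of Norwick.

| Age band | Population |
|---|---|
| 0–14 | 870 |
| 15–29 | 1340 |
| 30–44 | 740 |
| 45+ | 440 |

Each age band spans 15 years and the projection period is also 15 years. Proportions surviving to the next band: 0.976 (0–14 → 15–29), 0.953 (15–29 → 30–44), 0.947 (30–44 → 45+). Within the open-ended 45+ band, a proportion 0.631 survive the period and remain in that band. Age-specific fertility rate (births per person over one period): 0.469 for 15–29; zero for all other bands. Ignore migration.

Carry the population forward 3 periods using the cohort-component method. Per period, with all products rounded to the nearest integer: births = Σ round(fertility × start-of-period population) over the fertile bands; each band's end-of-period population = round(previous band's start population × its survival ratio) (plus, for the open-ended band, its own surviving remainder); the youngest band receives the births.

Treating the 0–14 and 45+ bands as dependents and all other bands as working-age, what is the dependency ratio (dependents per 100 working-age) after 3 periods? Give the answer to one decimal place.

227.0

After projecting period 1:
Births: 1340 × 0.469 = 628
15–29: 870 × 0.976 = 849
30–44: 1340 × 0.953 = 1277
45+: 740 × 0.947 + 440 × 0.631 = 701 + 278 = 979
Giving 628 / 849 / 1277 / 979.
After projecting period 2:
Births: 849 × 0.469 = 398
15–29: 628 × 0.976 = 613
30–44: 849 × 0.953 = 809
45+: 1277 × 0.947 + 979 × 0.631 = 1209 + 618 = 1827
Giving 398 / 613 / 809 / 1827.
After projecting period 3:
Births: 613 × 0.469 = 287
15–29: 398 × 0.976 = 388
30–44: 613 × 0.953 = 584
45+: 809 × 0.947 + 1827 × 0.631 = 766 + 1153 = 1919
Giving 287 / 388 / 584 / 1919.
Dependents (band 0–14 + band 45+) = 287 + 1919 = 2206; working-age = 972; ratio = 2206/972 × 100 = 227.0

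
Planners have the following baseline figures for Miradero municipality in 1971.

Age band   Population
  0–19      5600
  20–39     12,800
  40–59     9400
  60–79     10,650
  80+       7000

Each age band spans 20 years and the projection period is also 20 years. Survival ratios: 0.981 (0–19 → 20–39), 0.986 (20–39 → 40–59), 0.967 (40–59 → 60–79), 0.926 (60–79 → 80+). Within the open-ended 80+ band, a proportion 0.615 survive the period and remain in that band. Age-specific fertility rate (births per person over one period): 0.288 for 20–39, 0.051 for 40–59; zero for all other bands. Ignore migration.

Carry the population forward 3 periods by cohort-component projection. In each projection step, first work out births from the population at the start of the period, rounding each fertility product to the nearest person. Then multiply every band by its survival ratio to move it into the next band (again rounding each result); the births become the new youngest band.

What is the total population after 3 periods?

(Groups numbered youngest = 1 to oldest = 5.)
Period 1.
Births: 12800 * 0.288 = 3686  |  9400 * 0.051 = 479 → 4165
Group 2: 5600 * 0.981 = 5494
Group 3: 12800 * 0.986 = 12621
Group 4: 9400 * 0.967 = 9090
Group 5: 10650 * 0.926 + 7000 * 0.615 = 9862 + 4305 = 14167
End of period: [4165, 5494, 12621, 9090, 14167]
Period 2.
Births: 5494 * 0.288 = 1582  |  12621 * 0.051 = 644 → 2226
Group 2: 4165 * 0.981 = 4086
Group 3: 5494 * 0.986 = 5417
Group 4: 12621 * 0.967 = 12205
Group 5: 9090 * 0.926 + 14167 * 0.615 = 8417 + 8713 = 17130
End of period: [2226, 4086, 5417, 12205, 17130]
Period 3.
Births: 4086 * 0.288 = 1177  |  5417 * 0.051 = 276 → 1453
Group 2: 2226 * 0.981 = 2184
Group 3: 4086 * 0.986 = 4029
Group 4: 5417 * 0.967 = 5238
Group 5: 12205 * 0.926 + 17130 * 0.615 = 11302 + 10535 = 21837
End of period: [1453, 2184, 4029, 5238, 21837]
Total after period 3: 1453 + 2184 + 4029 + 5238 + 21837 = 34741

34741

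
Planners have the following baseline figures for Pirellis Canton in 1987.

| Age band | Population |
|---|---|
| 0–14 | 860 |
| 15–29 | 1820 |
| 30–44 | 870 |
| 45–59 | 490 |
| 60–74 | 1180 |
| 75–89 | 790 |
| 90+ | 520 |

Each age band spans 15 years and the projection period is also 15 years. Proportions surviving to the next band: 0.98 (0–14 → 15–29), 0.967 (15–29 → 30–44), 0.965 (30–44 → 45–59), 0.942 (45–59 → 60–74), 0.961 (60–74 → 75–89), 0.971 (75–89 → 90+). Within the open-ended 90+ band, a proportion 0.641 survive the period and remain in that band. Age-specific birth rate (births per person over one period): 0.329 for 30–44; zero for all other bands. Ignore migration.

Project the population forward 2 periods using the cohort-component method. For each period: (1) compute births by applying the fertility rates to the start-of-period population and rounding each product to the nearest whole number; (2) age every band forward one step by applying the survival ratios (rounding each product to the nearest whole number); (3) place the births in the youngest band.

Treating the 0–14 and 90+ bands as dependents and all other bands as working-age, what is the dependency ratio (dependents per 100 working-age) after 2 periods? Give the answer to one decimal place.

59.2

(Groups numbered youngest = 1 to oldest = 7.)
After projecting period 1:
Births: 870 * 0.329 = 286
Group 2: 860 * 0.98 = 843
Group 3: 1820 * 0.967 = 1760
Group 4: 870 * 0.965 = 840
Group 5: 490 * 0.942 = 462
Group 6: 1180 * 0.961 = 1134
Group 7: 790 * 0.971 + 520 * 0.641 = 767 + 333 = 1100
End of period: [286, 843, 1760, 840, 462, 1134, 1100]
After projecting period 2:
Births: 1760 * 0.329 = 579
Group 2: 286 * 0.98 = 280
Group 3: 843 * 0.967 = 815
Group 4: 1760 * 0.965 = 1698
Group 5: 840 * 0.942 = 791
Group 6: 462 * 0.961 = 444
Group 7: 1134 * 0.971 + 1100 * 0.641 = 1101 + 705 = 1806
End of period: [579, 280, 815, 1698, 791, 444, 1806]
Dependents (band 0–14 + band 90+) = 579 + 1806 = 2385; working-age = 4028; ratio = 2385/4028 × 100 = 59.2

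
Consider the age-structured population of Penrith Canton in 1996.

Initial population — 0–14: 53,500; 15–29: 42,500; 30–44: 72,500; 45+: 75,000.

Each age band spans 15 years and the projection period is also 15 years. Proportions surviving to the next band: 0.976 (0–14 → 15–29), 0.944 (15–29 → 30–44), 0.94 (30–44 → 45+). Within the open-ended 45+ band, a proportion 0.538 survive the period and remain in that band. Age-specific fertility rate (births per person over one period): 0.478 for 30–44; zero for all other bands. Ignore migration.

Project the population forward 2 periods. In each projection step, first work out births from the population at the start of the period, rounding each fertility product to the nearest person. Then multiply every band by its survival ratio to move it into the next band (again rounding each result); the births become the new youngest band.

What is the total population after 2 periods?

Call the groups 1 to 4, youngest first.
— Period 1 —
Births: 72500 * 0.478 = 34655
Group 2: 53500 * 0.976 = 52216
Group 3: 42500 * 0.944 = 40120
Group 4: 72500 * 0.94 + 75000 * 0.538 = 68150 + 40350 = 108500
Population now: 0–14=34655, 15–29=52216, 30–44=40120, 45+=108500
— Period 2 —
Births: 40120 * 0.478 = 19177
Group 2: 34655 * 0.976 = 33823
Group 3: 52216 * 0.944 = 49292
Group 4: 40120 * 0.94 + 108500 * 0.538 = 37713 + 58373 = 96086
Population now: 0–14=19177, 15–29=33823, 30–44=49292, 45+=96086
Total after period 2: 19177 + 33823 + 49292 + 96086 = 198378

198378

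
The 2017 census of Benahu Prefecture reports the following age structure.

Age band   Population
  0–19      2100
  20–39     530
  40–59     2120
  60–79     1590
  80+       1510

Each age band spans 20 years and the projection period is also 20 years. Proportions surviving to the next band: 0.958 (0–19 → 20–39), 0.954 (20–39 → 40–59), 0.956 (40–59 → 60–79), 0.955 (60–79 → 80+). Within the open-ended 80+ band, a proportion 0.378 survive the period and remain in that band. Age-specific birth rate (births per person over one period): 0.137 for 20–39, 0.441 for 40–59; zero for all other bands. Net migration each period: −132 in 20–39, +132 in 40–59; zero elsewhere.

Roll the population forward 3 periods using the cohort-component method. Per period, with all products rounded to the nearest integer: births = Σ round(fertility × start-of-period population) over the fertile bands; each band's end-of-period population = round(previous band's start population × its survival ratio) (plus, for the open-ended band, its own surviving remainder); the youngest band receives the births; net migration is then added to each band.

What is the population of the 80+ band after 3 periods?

1613

After projecting period 1:
Births: 530 × 0.137 = 73 ; 2120 × 0.441 = 935 → 1008
20–39: 2100 × 0.958 = 2012
40–59: 530 × 0.954 = 506
60–79: 2120 × 0.956 = 2027
80+: 1590 × 0.955 + 1510 × 0.378 = 1518 + 571 = 2089
Net migration: 20–39 − 132 → 1880; 40–59 + 132 → 638
Population now: 0–19=1008, 20–39=1880, 40–59=638, 60–79=2027, 80+=2089
After projecting period 2:
Births: 1880 × 0.137 = 258 ; 638 × 0.441 = 281 → 539
20–39: 1008 × 0.958 = 966
40–59: 1880 × 0.954 = 1794
60–79: 638 × 0.956 = 610
80+: 2027 × 0.955 + 2089 × 0.378 = 1936 + 790 = 2726
Net migration: 20–39 − 132 → 834; 40–59 + 132 → 1926
Population now: 0–19=539, 20–39=834, 40–59=1926, 60–79=610, 80+=2726
After projecting period 3:
Births: 834 × 0.137 = 114 ; 1926 × 0.441 = 849 → 963
20–39: 539 × 0.958 = 516
40–59: 834 × 0.954 = 796
60–79: 1926 × 0.956 = 1841
80+: 610 × 0.955 + 2726 × 0.378 = 583 + 1030 = 1613
Net migration: 20–39 − 132 → 384; 40–59 + 132 → 928
Population now: 0–19=963, 20–39=384, 40–59=928, 60–79=1841, 80+=1613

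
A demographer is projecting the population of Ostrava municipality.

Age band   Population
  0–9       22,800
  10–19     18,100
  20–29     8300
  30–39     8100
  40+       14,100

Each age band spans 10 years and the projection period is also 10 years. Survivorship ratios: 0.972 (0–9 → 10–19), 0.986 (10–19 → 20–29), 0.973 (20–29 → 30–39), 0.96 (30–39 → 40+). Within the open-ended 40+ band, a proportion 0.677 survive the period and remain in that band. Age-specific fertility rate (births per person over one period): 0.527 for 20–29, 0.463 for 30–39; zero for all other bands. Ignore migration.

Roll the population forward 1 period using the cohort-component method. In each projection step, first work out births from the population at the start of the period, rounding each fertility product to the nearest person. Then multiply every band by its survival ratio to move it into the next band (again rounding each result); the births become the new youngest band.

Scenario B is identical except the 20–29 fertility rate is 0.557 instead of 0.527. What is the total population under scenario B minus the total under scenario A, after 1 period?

After projecting period 1:
Births: 8300 * 0.527 = 4374  |  8100 * 0.463 = 3750 → total 8124
10–19: 22800 * 0.972 = 22162
20–29: 18100 * 0.986 = 17847
30–39: 8300 * 0.973 = 8076
40+: 8100 * 0.96 + 14100 * 0.677 = 7776 + 9546 = 17322
End of period: [8124, 22162, 17847, 8076, 17322]
Scenario A total after 1 period: 73531
Scenario B projection —
After projecting period 1:
Births: 8300 * 0.557 = 4623  |  8100 * 0.463 = 3750 → total 8373
10–19: 22800 * 0.972 = 22162
20–29: 18100 * 0.986 = 17847
30–39: 8300 * 0.973 = 8076
40+: 8100 * 0.96 + 14100 * 0.677 = 7776 + 9546 = 17322
End of period: [8373, 22162, 17847, 8076, 17322]
Scenario B total after 1 period: 73780
Difference B − A = 73780 − 73531 = 249

249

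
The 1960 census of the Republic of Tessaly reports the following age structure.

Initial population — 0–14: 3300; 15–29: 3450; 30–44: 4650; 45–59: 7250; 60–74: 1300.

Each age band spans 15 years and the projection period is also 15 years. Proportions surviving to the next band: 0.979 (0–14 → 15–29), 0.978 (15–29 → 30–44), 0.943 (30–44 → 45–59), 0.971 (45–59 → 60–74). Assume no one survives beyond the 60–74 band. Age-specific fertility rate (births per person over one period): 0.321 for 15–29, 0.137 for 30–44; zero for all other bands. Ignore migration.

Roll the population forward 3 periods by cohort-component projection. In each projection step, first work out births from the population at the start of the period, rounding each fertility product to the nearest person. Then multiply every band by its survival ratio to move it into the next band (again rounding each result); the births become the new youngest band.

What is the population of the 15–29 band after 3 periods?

1468

Period 1:
Births: 3450 * 0.321 = 1107 ; 4650 * 0.137 = 637 → total 1744
15–29: 3300 * 0.979 = 3231
30–44: 3450 * 0.978 = 3374
45–59: 4650 * 0.943 = 4385
60–74: 7250 * 0.971 = 7040
→ [1744, 3231, 3374, 4385, 7040]
Period 2:
Births: 3231 * 0.321 = 1037 ; 3374 * 0.137 = 462 → total 1499
15–29: 1744 * 0.979 = 1707
30–44: 3231 * 0.978 = 3160
45–59: 3374 * 0.943 = 3182
60–74: 4385 * 0.971 = 4258
→ [1499, 1707, 3160, 3182, 4258]
Period 3:
Births: 1707 * 0.321 = 548 ; 3160 * 0.137 = 433 → total 981
15–29: 1499 * 0.979 = 1468
30–44: 1707 * 0.978 = 1669
45–59: 3160 * 0.943 = 2980
60–74: 3182 * 0.971 = 3090
→ [981, 1468, 1669, 2980, 3090]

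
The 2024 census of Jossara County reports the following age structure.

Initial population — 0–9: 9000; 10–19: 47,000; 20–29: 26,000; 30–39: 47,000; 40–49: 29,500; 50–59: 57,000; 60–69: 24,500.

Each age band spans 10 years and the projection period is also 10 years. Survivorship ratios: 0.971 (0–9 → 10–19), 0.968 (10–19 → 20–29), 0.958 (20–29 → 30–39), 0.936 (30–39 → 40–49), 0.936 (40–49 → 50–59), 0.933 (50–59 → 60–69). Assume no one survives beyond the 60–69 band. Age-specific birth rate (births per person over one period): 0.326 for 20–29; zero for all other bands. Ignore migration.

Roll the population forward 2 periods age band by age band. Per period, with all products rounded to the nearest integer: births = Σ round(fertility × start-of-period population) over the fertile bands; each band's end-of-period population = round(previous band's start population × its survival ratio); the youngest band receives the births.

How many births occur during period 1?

(Groups numbered youngest = 1 to oldest = 7.)
— Period 1 —
Births: 26000 * 0.326 = 8476
Group 2: 9000 * 0.971 = 8739
Group 3: 47000 * 0.968 = 45496
Group 4: 26000 * 0.958 = 24908
Group 5: 47000 * 0.936 = 43992
Group 6: 29500 * 0.936 = 27612
Group 7: 57000 * 0.933 = 53181
Population now: 0–9=8476, 10–19=8739, 20–29=45496, 30–39=24908, 40–49=43992, 50–59=27612, 60–69=53181

8476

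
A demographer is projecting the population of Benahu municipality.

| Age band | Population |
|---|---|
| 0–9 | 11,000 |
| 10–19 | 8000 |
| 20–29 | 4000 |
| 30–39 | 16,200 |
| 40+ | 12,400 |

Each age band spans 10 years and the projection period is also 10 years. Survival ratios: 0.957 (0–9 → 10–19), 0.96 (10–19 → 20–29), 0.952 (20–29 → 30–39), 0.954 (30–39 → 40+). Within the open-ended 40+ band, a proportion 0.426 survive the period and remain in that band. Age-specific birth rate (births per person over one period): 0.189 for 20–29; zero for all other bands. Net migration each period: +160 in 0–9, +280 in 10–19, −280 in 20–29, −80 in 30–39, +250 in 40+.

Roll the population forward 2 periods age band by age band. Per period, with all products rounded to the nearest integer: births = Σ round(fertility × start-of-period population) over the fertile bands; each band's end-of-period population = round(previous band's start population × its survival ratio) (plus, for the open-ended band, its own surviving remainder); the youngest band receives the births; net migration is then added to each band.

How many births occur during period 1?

756

Period 1.
Births: 4000 × 0.189 = 756
10–19: 11000 × 0.957 = 10527
20–29: 8000 × 0.96 = 7680
30–39: 4000 × 0.952 = 3808
40+: 16200 × 0.954 + 12400 × 0.426 = 15455 + 5282 = 20737
Net migration: 0–9 + 160 → 916; 10–19 + 280 → 10807; 20–29 − 280 → 7400; 30–39 − 80 → 3728; 40+ + 250 → 20987
End of period: [916, 10807, 7400, 3728, 20987]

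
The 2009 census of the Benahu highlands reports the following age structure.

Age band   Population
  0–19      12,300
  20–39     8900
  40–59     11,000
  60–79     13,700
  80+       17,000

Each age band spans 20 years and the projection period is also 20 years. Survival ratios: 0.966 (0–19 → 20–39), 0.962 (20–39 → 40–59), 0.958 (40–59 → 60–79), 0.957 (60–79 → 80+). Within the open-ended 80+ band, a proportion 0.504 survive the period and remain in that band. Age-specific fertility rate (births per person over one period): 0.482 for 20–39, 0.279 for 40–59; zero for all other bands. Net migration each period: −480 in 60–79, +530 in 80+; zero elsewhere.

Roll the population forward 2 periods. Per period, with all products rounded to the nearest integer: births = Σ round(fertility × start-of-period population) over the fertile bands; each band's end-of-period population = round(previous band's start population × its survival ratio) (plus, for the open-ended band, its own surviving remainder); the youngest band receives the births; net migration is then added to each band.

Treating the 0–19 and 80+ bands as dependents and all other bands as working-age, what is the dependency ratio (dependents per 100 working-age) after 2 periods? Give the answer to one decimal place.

[period 1]
Births: 8900 × 0.482 = 4290  |  11000 × 0.279 = 3069 ⇒ total 7359
20–39: 12300 × 0.966 = 11882
40–59: 8900 × 0.962 = 8562
60–79: 11000 × 0.958 = 10538
80+: 13700 × 0.957 + 17000 × 0.504 = 13111 + 8568 = 21679
Net migration: 60–79 − 480 → 10058; 80+ + 530 → 22209
Giving 7359 / 11882 / 8562 / 10058 / 22209.
[period 2]
Births: 11882 × 0.482 = 5727  |  8562 × 0.279 = 2389 ⇒ total 8116
20–39: 7359 × 0.966 = 7109
40–59: 11882 × 0.962 = 11430
60–79: 8562 × 0.958 = 8202
80+: 10058 × 0.957 + 22209 × 0.504 = 9626 + 11193 = 20819
Net migration: 60–79 − 480 → 7722; 80+ + 530 → 21349
Giving 8116 / 7109 / 11430 / 7722 / 21349.
Dependents (band 0–19 + band 80+) = 8116 + 21349 = 29465; working-age = 26261; ratio = 29465/26261 × 100 = 112.2

112.2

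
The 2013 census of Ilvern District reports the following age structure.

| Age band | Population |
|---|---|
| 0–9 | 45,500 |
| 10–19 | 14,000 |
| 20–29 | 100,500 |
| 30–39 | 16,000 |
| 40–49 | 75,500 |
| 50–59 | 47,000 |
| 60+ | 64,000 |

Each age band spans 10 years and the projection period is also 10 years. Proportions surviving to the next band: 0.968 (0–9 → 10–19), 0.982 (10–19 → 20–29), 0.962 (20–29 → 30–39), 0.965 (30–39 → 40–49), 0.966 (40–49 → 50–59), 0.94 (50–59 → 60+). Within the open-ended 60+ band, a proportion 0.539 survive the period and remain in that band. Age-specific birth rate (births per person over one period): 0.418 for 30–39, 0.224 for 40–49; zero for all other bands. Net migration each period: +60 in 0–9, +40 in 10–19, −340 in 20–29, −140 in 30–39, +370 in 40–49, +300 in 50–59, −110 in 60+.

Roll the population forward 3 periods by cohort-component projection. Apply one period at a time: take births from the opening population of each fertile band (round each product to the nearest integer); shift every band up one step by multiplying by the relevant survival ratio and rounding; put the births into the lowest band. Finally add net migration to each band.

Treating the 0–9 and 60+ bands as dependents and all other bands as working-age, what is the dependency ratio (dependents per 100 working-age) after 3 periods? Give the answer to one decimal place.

Period 1:
Births: 16000 × 0.418 = 6688, 75500 × 0.224 = 16912 → 23600
10–19: 45500 × 0.968 = 44044
20–29: 14000 × 0.982 = 13748
30–39: 100500 × 0.962 = 96681
40–49: 16000 × 0.965 = 15440
50–59: 75500 × 0.966 = 72933
60+: 47000 × 0.94 + 64000 × 0.539 = 44180 + 34496 = 78676
Net migration: 0–9 + 60 → 23660; 10–19 + 40 → 44084; 20–29 − 340 → 13408; 30–39 − 140 → 96541; 40–49 + 370 → 15810; 50–59 + 300 → 73233; 60+ − 110 → 78566
End of period: [23660, 44084, 13408, 96541, 15810, 73233, 78566]
Period 2:
Births: 96541 × 0.418 = 40354, 15810 × 0.224 = 3541 → 43895
10–19: 23660 × 0.968 = 22903
20–29: 44084 × 0.982 = 43290
30–39: 13408 × 0.962 = 12898
40–49: 96541 × 0.965 = 93162
50–59: 15810 × 0.966 = 15272
60+: 73233 × 0.94 + 78566 × 0.539 = 68839 + 42347 = 111186
Net migration: 0–9 + 60 → 43955; 10–19 + 40 → 22943; 20–29 − 340 → 42950; 30–39 − 140 → 12758; 40–49 + 370 → 93532; 50–59 + 300 → 15572; 60+ − 110 → 111076
End of period: [43955, 22943, 42950, 12758, 93532, 15572, 111076]
Period 3:
Births: 12758 × 0.418 = 5333, 93532 × 0.224 = 20951 → 26284
10–19: 43955 × 0.968 = 42548
20–29: 22943 × 0.982 = 22530
30–39: 42950 × 0.962 = 41318
40–49: 12758 × 0.965 = 12311
50–59: 93532 × 0.966 = 90352
60+: 15572 × 0.94 + 111076 × 0.539 = 14638 + 59870 = 74508
Net migration: 0–9 + 60 → 26344; 10–19 + 40 → 42588; 20–29 − 340 → 22190; 30–39 − 140 → 41178; 40–49 + 370 → 12681; 50–59 + 300 → 90652; 60+ − 110 → 74398
End of period: [26344, 42588, 22190, 41178, 12681, 90652, 74398]
Dependents (band 0–9 + band 60+) = 26344 + 74398 = 100742; working-age = 209289; ratio = 100742/209289 × 100 = 48.1

48.1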